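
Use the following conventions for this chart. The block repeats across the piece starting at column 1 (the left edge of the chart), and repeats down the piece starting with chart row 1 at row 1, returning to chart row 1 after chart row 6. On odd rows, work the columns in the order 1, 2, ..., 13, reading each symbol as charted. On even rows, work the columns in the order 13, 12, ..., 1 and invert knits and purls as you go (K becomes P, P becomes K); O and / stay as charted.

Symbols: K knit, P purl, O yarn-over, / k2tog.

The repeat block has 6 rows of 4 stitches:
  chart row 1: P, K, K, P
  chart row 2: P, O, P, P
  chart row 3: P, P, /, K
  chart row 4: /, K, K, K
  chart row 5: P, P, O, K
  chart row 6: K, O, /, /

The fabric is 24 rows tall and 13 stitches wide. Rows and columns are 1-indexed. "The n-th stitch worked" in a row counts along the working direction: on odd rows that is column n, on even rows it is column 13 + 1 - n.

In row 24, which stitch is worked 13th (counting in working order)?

Result:
P

Derivation:
For row 24: chart row = ((24-1) mod 6) + 1 = 6; this is a WS (even) row.
Chart row 6 tiled across columns 1-13: K O / / K O / / K O / / K
WS row: flip the tiled sequence (start at column 13) and apply K<->P; O and / stay.
Row 24 as worked: P / / O P / / O P / / O P
Stitch 13 in working order -> P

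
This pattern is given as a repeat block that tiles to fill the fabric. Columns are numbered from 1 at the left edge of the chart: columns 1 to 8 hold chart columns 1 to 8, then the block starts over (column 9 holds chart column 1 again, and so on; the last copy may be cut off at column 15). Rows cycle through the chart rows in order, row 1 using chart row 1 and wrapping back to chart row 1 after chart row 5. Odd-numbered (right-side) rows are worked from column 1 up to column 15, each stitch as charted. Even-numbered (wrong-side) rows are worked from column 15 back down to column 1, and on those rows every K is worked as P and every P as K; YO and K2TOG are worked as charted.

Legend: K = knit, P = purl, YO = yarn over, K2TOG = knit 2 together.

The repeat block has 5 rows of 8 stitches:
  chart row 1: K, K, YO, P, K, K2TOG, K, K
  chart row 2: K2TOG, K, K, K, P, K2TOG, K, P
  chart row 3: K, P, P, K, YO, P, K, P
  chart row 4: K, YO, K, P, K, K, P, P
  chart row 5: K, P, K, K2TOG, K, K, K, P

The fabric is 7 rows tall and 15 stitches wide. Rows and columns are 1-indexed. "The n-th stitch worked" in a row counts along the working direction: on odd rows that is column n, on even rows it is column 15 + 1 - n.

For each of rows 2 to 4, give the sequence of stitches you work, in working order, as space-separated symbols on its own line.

== ROWS AS WORKED ==
P K2TOG K P P P K2TOG K P K2TOG K P P P K2TOG
K P P K YO P K P K P P K YO P K
K P P K P YO P K K P P K P YO P

Derivation:
Row 2: chart row 2, WS - tiled (columns 1-15): K2TOG K K K P K2TOG K P K2TOG K K K P K2TOG K; work from column 15 back to 1 with K<->P swapped.
Row 3: chart row 3, RS - tile across columns 1-15 and work as-is.
Row 4: chart row 4, WS - tiled (columns 1-15): K YO K P K K P P K YO K P K K P; work from column 15 back to 1 with K<->P swapped.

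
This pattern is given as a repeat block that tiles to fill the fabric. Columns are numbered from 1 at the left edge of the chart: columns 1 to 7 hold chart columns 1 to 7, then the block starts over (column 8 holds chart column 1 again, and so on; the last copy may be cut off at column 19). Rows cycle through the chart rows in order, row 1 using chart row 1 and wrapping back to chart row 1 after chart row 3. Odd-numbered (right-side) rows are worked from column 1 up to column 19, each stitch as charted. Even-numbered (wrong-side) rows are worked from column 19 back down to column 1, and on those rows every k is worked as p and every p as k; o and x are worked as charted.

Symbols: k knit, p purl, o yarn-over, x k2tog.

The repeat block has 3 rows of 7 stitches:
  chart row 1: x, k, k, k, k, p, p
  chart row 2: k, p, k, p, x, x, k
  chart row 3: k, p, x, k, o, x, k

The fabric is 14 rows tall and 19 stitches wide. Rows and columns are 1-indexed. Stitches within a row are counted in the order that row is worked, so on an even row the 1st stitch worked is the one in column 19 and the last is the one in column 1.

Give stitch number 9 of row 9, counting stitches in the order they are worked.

Result:
p

Derivation:
For row 9: chart row = ((9-1) mod 3) + 1 = 3; this is a RS (odd) row.
Chart row 3 tiled across columns 1-19: k p x k o x k k p x k o x k k p x k o
Right side: take the tiled row as-is (worked left to right from column 1).
Stitch 9 in working order -> p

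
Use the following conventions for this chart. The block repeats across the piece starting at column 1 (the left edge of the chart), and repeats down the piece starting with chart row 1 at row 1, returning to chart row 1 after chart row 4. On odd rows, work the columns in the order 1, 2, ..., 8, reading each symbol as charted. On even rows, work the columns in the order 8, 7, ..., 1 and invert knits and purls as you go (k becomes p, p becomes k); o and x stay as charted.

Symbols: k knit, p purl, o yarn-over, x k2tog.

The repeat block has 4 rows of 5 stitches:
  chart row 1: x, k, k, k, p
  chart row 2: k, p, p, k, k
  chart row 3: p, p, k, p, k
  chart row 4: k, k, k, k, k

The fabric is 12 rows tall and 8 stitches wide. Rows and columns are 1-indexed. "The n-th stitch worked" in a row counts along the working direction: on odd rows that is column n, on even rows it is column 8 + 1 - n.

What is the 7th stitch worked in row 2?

Row 2: (2-1) mod 4 = 1, so use chart row 2. Even row -> WS.
Chart row 2 tiled across columns 1-8: k p p k k k p p
Wrong side: read the tiled row from column 8 down to 1 and exchange k with p (leave o, x).
Row 2 as worked: k k p p p k k p
Counting 7 along the worked row gives k.

Result:
k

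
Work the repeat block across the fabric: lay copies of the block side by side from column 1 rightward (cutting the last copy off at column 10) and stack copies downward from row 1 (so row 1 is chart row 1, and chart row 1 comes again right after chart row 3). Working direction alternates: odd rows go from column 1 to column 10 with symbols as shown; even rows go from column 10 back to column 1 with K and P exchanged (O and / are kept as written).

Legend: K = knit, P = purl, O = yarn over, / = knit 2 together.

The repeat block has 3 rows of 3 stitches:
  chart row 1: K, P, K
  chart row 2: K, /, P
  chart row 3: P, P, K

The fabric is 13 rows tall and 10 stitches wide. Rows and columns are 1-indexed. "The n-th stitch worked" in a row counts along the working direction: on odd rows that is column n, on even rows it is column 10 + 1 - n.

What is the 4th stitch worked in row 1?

Result:
K

Derivation:
Row 1: (1-1) mod 3 = 0, so use chart row 1. Odd row -> RS.
Chart row 1 tiled across columns 1-10: K P K K P K K P K K
Right side: take the tiled row as-is (worked left to right from column 1).
Stitch 4 in working order -> K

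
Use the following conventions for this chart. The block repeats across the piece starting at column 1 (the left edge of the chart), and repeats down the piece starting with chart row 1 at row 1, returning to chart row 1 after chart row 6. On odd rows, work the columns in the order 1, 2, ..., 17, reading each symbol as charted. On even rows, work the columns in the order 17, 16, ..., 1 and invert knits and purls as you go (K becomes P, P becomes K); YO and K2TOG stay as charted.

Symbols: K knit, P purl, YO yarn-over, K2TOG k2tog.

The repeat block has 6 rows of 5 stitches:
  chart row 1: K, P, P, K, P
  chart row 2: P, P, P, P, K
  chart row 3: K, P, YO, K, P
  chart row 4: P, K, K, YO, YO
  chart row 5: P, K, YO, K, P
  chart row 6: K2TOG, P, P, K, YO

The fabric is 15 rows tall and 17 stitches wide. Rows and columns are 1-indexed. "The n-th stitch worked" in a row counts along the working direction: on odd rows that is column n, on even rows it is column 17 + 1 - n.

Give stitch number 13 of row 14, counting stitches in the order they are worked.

Result:
P

Derivation:
Row 14: (14-1) mod 6 = 1, so use chart row 2. Even row -> WS.
Chart row 2 tiled across columns 1-17: P P P P K P P P P K P P P P K P P
WS row: flip the tiled sequence (start at column 17) and apply K<->P; YO and K2TOG stay.
Row 14 as worked: K K P K K K K P K K K K P K K K K
The 13th stitch worked is P.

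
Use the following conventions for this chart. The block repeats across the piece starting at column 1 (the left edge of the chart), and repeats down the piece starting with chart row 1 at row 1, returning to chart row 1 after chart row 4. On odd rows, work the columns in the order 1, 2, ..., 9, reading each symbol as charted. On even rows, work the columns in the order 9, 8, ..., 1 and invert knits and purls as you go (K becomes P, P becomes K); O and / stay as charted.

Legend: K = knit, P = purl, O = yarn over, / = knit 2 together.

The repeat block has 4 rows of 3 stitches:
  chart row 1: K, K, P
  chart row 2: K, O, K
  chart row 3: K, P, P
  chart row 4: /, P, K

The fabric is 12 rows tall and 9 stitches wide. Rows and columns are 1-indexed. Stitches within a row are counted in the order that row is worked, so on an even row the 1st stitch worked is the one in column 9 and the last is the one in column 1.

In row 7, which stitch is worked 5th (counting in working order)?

== STITCH ==
P

Derivation:
For row 7: chart row = ((7-1) mod 4) + 1 = 3; this is a RS (odd) row.
Chart row 3 tiled across columns 1-9: K P P K P P K P P
RS: work column 1 to column 9, symbols as charted — the tiled row is the row as worked.
The 5th stitch worked is P.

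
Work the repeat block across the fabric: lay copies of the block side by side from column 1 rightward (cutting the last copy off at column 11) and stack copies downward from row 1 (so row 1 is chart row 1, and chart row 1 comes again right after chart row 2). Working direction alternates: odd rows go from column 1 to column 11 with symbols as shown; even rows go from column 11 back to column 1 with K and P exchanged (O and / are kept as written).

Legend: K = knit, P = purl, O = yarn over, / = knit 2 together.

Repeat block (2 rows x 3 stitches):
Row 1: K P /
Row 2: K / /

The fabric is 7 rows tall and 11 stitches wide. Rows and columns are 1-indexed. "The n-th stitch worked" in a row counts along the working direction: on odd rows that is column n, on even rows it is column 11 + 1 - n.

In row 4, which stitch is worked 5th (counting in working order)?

Result:
P

Derivation:
Row 4 uses chart row ((4-1) mod 2)+1 = 2. Row 4 is even, so WS.
Chart row 2 tiled across columns 1-11: K / / K / / K / / K /
Wrong side: read the tiled row from column 11 down to 1 and exchange K with P (leave O, /).
Row 4 as worked: / P / / P / / P / / P
Counting 5 along the worked row gives P.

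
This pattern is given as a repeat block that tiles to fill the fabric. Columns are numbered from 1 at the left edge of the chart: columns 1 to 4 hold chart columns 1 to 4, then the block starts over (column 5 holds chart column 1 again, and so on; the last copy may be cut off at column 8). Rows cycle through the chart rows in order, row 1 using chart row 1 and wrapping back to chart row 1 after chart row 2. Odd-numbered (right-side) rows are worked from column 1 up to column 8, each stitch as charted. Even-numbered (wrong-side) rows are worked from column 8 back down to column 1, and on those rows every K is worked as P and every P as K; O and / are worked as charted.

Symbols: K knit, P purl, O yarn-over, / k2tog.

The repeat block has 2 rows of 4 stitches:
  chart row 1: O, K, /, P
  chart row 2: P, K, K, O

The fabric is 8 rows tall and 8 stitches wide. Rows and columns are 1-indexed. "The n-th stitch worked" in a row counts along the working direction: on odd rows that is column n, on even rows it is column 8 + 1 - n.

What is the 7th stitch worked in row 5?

Result:
/

Derivation:
Row 5: (5-1) mod 2 = 0, so use chart row 1. Odd row -> RS.
Chart row 1 tiled across columns 1-8: O K / P O K / P
Right side: take the tiled row as-is (worked left to right from column 1).
Stitch 7 in working order -> /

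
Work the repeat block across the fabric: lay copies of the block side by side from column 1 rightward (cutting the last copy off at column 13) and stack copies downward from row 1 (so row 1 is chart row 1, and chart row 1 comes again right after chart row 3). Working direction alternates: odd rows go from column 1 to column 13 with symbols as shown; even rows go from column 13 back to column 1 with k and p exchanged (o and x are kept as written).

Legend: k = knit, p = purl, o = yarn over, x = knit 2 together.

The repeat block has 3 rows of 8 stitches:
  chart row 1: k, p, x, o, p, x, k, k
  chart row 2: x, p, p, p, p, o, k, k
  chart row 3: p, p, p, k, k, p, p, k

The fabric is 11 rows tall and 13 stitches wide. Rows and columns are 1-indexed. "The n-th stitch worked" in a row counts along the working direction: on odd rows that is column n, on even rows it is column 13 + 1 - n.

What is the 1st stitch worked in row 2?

Row 2 uses chart row ((2-1) mod 3)+1 = 2. Row 2 is even, so WS.
Chart row 2 tiled across columns 1-13: x p p p p o k k x p p p p
WS row: flip the tiled sequence (start at column 13) and apply k<->p; o and x stay.
Row 2 as worked: k k k k x p p o k k k k x
Counting 1 along the worked row gives k.

== STITCH ==
k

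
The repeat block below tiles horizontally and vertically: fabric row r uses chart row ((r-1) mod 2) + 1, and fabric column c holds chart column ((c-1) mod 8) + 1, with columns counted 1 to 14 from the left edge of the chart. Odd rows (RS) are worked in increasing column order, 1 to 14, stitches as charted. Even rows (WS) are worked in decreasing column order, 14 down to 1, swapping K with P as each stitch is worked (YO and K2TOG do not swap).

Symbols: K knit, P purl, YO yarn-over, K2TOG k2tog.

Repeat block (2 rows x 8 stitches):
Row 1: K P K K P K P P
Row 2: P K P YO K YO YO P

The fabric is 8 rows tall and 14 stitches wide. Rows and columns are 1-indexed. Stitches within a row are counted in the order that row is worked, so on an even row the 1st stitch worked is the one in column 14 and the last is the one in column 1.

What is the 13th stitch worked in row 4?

Row 4: (4-1) mod 2 = 1, so use chart row 2. Even row -> WS.
Chart row 2 tiled across columns 1-14: P K P YO K YO YO P P K P YO K YO
Wrong side: read the tiled row from column 14 down to 1 and exchange K with P (leave YO, K2TOG).
Row 4 as worked: YO P YO K P K K YO YO P YO K P K
Stitch 13 in working order -> P

== STITCH ==
P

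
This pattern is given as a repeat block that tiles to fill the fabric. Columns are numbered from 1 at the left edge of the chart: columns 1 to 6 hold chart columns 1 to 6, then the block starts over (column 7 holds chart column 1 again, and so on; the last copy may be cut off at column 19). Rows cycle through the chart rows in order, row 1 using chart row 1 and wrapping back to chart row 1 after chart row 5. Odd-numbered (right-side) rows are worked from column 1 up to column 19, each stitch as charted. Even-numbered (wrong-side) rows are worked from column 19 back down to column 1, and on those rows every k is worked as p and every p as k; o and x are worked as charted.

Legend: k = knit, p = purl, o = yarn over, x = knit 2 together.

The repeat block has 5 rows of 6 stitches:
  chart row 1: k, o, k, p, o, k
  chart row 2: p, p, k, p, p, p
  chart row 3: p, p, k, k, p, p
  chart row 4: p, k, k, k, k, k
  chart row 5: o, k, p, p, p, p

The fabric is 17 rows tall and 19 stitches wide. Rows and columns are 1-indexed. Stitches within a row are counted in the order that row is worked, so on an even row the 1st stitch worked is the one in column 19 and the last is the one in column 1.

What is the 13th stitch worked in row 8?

Stitch:
k

Derivation:
For row 8: chart row = ((8-1) mod 5) + 1 = 3; this is a WS (even) row.
Chart row 3 tiled across columns 1-19: p p k k p p p p k k p p p p k k p p p
WS row: flip the tiled sequence (start at column 19) and apply k<->p; o and x stay.
Row 8 as worked: k k k p p k k k k p p k k k k p p k k
Stitch 13 in working order -> k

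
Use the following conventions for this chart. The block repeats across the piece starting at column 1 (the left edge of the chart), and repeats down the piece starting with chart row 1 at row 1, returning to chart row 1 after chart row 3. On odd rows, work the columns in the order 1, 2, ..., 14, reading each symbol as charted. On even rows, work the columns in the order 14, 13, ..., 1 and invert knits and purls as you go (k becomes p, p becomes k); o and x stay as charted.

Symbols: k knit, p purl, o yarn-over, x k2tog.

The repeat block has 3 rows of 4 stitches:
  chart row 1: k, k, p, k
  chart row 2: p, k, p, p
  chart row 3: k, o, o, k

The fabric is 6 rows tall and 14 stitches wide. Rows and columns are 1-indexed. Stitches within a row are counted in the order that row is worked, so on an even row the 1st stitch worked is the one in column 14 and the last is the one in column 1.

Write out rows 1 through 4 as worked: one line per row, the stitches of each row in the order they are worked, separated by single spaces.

Row 1: chart row 1, RS - tile across columns 1-14 and work as-is.
Row 2: chart row 2, WS - tiled (columns 1-14): p k p p p k p p p k p p p k; work from column 14 back to 1 with k<->p swapped.
Row 3: chart row 3, RS - tile across columns 1-14 and work as-is.
Row 4: chart row 1, WS - tiled (columns 1-14): k k p k k k p k k k p k k k; work from column 14 back to 1 with k<->p swapped.

== ROWS AS WORKED ==
k k p k k k p k k k p k k k
p k k k p k k k p k k k p k
k o o k k o o k k o o k k o
p p p k p p p k p p p k p p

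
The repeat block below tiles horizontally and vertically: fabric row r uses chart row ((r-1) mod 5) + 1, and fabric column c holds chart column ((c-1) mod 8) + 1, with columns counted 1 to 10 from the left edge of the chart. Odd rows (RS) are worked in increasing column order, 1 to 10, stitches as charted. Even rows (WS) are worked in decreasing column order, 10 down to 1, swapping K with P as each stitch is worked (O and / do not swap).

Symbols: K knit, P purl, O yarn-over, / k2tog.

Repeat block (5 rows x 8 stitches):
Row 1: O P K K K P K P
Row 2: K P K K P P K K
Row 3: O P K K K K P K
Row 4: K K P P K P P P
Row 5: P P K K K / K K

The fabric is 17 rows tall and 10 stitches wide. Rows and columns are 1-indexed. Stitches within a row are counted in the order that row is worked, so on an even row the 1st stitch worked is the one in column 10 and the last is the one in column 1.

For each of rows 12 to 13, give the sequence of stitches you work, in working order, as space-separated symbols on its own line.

Row 12: chart row 2, WS - tiled (columns 1-10): K P K K P P K K K P; work from column 10 back to 1 with K<->P swapped.
Row 13: chart row 3, RS - tile across columns 1-10 and work as-is.

== ROWS AS WORKED ==
K P P P K K P P K P
O P K K K K P K O P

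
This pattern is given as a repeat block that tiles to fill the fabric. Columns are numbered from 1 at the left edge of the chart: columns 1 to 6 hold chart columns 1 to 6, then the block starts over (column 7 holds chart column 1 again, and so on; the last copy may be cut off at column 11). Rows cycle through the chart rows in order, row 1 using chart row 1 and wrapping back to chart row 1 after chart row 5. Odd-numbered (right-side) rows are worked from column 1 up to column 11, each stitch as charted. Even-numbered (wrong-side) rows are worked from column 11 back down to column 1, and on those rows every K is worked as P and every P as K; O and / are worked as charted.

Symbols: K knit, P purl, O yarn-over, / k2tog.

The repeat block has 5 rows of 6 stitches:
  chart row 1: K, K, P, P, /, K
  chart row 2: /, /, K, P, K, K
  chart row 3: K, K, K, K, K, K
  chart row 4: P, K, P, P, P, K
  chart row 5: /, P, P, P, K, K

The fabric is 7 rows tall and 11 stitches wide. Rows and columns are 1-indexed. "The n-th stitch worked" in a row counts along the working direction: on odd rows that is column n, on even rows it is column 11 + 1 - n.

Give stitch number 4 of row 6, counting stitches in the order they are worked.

Row 6 uses chart row ((6-1) mod 5)+1 = 1. Row 6 is even, so WS.
Chart row 1 tiled across columns 1-11: K K P P / K K K P P /
Wrong side: read the tiled row from column 11 down to 1 and exchange K with P (leave O, /).
Row 6 as worked: / K K P P P / K K P P
The 4th stitch worked is P.

Stitch:
P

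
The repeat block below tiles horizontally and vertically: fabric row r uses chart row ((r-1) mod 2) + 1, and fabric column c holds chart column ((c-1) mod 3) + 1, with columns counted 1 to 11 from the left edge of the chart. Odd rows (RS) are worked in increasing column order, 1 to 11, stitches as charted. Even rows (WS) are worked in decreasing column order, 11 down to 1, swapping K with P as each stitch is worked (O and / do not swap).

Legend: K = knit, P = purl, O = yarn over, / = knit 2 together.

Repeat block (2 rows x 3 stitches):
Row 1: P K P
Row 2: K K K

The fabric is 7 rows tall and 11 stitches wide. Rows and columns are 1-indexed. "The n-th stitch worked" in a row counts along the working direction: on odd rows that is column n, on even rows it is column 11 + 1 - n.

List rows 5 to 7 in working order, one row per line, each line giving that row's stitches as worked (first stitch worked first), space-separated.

Result:
P K P P K P P K P P K
P P P P P P P P P P P
P K P P K P P K P P K

Derivation:
Row 5: chart row 1, RS - tile across columns 1-11 and work as-is.
Row 6: chart row 2, WS - tiled (columns 1-11): K K K K K K K K K K K; work from column 11 back to 1 with K<->P swapped.
Row 7: chart row 1, RS - tile across columns 1-11 and work as-is.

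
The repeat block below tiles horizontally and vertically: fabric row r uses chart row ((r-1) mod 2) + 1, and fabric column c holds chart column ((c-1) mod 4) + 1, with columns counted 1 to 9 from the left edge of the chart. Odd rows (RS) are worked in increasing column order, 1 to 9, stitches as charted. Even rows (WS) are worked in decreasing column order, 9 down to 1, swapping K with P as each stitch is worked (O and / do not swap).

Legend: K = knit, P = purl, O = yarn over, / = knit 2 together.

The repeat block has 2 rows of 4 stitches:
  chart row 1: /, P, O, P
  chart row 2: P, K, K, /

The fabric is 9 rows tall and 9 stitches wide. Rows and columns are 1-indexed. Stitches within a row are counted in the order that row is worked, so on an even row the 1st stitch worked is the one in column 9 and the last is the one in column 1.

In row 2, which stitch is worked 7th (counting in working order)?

Result:
P

Derivation:
For row 2: chart row = ((2-1) mod 2) + 1 = 2; this is a WS (even) row.
Chart row 2 tiled across columns 1-9: P K K / P K K / P
Wrong side: read the tiled row from column 9 down to 1 and exchange K with P (leave O, /).
Row 2 as worked: K / P P K / P P K
The 7th stitch worked is P.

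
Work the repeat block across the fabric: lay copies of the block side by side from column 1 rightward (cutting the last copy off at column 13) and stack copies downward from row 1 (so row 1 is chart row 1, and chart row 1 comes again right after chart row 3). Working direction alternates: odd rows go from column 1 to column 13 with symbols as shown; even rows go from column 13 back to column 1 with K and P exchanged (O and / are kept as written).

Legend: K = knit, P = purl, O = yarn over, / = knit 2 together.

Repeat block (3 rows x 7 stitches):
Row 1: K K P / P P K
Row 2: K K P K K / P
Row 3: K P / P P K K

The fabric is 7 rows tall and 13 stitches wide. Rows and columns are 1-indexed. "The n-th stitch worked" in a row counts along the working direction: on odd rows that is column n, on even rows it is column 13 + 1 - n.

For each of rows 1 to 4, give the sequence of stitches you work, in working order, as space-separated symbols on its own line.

Row 1: chart row 1, RS - tile across columns 1-13 and work as-is.
Row 2: chart row 2, WS - tiled (columns 1-13): K K P K K / P K K P K K /; work from column 13 back to 1 with K<->P swapped.
Row 3: chart row 3, RS - tile across columns 1-13 and work as-is.
Row 4: chart row 1, WS - tiled (columns 1-13): K K P / P P K K K P / P P; work from column 13 back to 1 with K<->P swapped.

Rows as worked:
K K P / P P K K K P / P P
/ P P K P P K / P P K P P
K P / P P K K K P / P P K
K K / K P P P K K / K P P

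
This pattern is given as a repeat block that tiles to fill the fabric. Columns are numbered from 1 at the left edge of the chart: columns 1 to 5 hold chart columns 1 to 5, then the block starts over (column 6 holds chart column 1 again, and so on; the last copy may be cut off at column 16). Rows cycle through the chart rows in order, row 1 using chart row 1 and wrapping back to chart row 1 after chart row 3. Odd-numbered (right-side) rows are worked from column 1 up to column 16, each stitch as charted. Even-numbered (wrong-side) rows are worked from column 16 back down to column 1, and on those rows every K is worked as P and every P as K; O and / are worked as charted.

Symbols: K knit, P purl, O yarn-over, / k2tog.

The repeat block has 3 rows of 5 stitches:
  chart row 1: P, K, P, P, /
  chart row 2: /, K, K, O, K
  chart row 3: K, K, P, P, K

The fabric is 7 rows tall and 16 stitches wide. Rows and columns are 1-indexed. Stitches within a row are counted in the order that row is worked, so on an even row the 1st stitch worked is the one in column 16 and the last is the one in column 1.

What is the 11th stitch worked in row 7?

Stitch:
P

Derivation:
For row 7: chart row = ((7-1) mod 3) + 1 = 1; this is a RS (odd) row.
Chart row 1 tiled across columns 1-16: P K P P / P K P P / P K P P / P
Right side: take the tiled row as-is (worked left to right from column 1).
The 11th stitch worked is P.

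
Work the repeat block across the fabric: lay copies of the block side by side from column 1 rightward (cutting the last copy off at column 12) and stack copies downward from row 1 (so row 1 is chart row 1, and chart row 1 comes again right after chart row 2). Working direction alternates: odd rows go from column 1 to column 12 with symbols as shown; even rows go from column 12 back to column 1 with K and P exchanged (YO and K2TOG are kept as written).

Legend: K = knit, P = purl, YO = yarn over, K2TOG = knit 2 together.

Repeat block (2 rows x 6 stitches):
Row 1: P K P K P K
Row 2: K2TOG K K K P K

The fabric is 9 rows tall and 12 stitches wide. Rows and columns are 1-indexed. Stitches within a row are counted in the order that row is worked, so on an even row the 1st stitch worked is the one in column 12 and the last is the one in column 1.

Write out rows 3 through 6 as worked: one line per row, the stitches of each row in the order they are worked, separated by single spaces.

Row 3: chart row 1, RS - tile across columns 1-12 and work as-is.
Row 4: chart row 2, WS - tiled (columns 1-12): K2TOG K K K P K K2TOG K K K P K; work from column 12 back to 1 with K<->P swapped.
Row 5: chart row 1, RS - tile across columns 1-12 and work as-is.
Row 6: chart row 2, WS - tiled (columns 1-12): K2TOG K K K P K K2TOG K K K P K; work from column 12 back to 1 with K<->P swapped.

Rows as worked:
P K P K P K P K P K P K
P K P P P K2TOG P K P P P K2TOG
P K P K P K P K P K P K
P K P P P K2TOG P K P P P K2TOG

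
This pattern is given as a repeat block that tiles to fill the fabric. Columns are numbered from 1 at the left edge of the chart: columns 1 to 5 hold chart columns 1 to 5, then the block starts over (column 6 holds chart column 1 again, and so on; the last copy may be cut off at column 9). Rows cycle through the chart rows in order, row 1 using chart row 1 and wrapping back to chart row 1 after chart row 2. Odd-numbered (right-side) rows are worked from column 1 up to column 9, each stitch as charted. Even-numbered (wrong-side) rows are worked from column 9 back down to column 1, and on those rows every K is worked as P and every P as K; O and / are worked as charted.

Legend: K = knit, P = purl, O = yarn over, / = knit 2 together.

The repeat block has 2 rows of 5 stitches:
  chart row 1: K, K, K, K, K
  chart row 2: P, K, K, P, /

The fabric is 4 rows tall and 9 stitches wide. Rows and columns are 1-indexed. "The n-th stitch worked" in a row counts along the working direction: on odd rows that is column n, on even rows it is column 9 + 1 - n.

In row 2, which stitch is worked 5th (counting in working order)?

For row 2: chart row = ((2-1) mod 2) + 1 = 2; this is a WS (even) row.
Chart row 2 tiled across columns 1-9: P K K P / P K K P
WS row: flip the tiled sequence (start at column 9) and apply K<->P; O and / stay.
Row 2 as worked: K P P K / K P P K
Stitch 5 in working order -> /

Stitch:
/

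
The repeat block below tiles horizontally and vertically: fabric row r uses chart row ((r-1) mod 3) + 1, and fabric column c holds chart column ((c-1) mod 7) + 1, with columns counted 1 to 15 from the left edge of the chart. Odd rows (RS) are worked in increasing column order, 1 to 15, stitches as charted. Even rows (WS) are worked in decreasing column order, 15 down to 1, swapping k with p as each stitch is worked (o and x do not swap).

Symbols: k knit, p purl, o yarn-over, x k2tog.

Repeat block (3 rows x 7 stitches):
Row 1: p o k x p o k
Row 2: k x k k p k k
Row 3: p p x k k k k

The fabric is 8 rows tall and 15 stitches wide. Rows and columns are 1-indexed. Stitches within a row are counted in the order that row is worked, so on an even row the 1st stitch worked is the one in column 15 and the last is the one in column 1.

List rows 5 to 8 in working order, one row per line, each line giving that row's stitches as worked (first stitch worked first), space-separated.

Row 5: chart row 2, RS - tile across columns 1-15 and work as-is.
Row 6: chart row 3, WS - tiled (columns 1-15): p p x k k k k p p x k k k k p; work from column 15 back to 1 with k<->p swapped.
Row 7: chart row 1, RS - tile across columns 1-15 and work as-is.
Row 8: chart row 2, WS - tiled (columns 1-15): k x k k p k k k x k k p k k k; work from column 15 back to 1 with k<->p swapped.

== ROWS AS WORKED ==
k x k k p k k k x k k p k k k
k p p p p x k k p p p p x k k
p o k x p o k p o k x p o k p
p p p k p p x p p p k p p x p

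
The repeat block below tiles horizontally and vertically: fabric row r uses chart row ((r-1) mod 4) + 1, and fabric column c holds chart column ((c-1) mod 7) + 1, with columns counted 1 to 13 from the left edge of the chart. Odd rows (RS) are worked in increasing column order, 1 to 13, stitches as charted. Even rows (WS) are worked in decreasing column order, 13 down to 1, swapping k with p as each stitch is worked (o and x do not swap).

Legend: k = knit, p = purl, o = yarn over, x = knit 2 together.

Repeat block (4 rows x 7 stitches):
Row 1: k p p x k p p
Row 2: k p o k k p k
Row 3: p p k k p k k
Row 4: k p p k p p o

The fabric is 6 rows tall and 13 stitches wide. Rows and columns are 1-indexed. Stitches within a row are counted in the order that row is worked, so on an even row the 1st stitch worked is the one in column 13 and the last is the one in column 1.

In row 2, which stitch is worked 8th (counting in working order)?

Row 2 uses chart row ((2-1) mod 4)+1 = 2. Row 2 is even, so WS.
Chart row 2 tiled across columns 1-13: k p o k k p k k p o k k p
WS: work from column 13 back to column 1 (reverse the tiled row), swapping k<->p (o and x unchanged).
Row 2 as worked: k p p o k p p k p p o k p
Counting 8 along the worked row gives k.

Result:
k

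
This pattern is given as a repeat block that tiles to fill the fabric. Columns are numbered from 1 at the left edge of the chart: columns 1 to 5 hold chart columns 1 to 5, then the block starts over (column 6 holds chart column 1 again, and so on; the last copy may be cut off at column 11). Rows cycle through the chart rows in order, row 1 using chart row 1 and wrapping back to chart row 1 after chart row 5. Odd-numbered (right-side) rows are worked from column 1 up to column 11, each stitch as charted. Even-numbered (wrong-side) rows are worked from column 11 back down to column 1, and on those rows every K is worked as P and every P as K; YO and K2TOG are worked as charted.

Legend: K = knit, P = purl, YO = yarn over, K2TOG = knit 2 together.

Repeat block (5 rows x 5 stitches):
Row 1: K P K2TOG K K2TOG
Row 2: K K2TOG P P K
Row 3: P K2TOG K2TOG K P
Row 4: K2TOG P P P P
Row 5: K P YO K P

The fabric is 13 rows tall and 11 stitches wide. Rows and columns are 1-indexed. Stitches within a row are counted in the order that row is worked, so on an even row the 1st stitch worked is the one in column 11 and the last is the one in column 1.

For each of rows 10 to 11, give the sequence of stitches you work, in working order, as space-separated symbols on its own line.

Result:
P K P YO K P K P YO K P
K P K2TOG K K2TOG K P K2TOG K K2TOG K

Derivation:
Row 10: chart row 5, WS - tiled (columns 1-11): K P YO K P K P YO K P K; work from column 11 back to 1 with K<->P swapped.
Row 11: chart row 1, RS - tile across columns 1-11 and work as-is.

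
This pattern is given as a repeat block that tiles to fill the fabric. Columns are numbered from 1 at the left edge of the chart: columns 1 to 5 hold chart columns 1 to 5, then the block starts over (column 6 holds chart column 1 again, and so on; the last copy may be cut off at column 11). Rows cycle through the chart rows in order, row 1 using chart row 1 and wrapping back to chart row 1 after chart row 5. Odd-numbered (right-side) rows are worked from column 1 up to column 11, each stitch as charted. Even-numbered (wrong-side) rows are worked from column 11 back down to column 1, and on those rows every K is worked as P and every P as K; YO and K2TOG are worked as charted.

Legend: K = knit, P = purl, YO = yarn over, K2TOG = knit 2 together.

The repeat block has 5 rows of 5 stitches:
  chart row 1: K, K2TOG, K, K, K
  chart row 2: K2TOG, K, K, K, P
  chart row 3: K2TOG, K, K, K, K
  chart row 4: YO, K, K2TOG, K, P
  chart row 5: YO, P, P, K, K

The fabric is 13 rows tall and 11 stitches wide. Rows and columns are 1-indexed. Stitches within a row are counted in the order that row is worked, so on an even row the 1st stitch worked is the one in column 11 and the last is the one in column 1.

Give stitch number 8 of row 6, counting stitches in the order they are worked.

Result:
P

Derivation:
Row 6 uses chart row ((6-1) mod 5)+1 = 1. Row 6 is even, so WS.
Chart row 1 tiled across columns 1-11: K K2TOG K K K K K2TOG K K K K
WS: work from column 11 back to column 1 (reverse the tiled row), swapping K<->P (YO and K2TOG unchanged).
Row 6 as worked: P P P P K2TOG P P P P K2TOG P
The 8th stitch worked is P.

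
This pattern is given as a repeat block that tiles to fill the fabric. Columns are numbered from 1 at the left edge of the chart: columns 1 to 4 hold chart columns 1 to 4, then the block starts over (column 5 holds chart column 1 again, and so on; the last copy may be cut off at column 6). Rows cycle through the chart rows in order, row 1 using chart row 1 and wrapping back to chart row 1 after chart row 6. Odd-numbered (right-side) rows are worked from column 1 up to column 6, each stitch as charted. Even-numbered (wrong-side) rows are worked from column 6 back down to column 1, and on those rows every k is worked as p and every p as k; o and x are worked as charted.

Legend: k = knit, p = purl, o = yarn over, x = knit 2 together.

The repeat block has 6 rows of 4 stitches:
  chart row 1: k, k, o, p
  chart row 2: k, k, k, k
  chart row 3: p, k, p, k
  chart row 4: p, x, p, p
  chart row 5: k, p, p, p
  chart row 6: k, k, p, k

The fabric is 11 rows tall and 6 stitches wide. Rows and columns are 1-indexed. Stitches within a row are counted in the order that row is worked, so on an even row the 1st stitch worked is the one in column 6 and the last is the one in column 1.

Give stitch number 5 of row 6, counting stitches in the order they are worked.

For row 6: chart row = ((6-1) mod 6) + 1 = 6; this is a WS (even) row.
Chart row 6 tiled across columns 1-6: k k p k k k
WS: work from column 6 back to column 1 (reverse the tiled row), swapping k<->p (o and x unchanged).
Row 6 as worked: p p p k p p
Stitch 5 in working order -> p

Result:
p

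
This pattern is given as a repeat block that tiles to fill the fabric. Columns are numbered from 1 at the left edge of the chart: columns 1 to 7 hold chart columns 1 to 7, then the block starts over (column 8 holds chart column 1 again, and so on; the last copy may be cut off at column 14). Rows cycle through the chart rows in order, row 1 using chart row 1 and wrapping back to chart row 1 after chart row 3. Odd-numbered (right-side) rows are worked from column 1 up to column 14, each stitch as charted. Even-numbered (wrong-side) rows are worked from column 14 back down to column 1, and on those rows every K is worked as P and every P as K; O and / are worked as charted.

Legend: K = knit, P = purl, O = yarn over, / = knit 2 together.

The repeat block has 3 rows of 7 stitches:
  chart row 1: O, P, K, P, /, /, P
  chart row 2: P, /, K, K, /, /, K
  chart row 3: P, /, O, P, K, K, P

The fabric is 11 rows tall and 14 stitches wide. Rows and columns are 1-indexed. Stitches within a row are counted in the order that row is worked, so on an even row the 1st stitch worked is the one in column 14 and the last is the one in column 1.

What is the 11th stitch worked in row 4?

For row 4: chart row = ((4-1) mod 3) + 1 = 1; this is a WS (even) row.
Chart row 1 tiled across columns 1-14: O P K P / / P O P K P / / P
WS row: flip the tiled sequence (start at column 14) and apply K<->P; O and / stay.
Row 4 as worked: K / / K P K O K / / K P K O
The 11th stitch worked is K.

== STITCH ==
K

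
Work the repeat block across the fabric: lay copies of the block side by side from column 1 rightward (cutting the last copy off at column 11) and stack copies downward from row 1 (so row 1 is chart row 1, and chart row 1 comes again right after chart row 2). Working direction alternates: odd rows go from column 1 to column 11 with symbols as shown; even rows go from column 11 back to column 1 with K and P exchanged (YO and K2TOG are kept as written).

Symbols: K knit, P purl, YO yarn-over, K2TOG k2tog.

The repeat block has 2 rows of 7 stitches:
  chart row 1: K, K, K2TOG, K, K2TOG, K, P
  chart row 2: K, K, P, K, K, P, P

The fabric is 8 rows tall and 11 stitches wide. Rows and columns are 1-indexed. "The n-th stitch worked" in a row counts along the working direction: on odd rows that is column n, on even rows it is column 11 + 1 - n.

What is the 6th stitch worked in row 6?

Row 6 uses chart row ((6-1) mod 2)+1 = 2. Row 6 is even, so WS.
Chart row 2 tiled across columns 1-11: K K P K K P P K K P K
Wrong side: read the tiled row from column 11 down to 1 and exchange K with P (leave YO, K2TOG).
Row 6 as worked: P K P P K K P P K P P
The 6th stitch worked is K.

== STITCH ==
K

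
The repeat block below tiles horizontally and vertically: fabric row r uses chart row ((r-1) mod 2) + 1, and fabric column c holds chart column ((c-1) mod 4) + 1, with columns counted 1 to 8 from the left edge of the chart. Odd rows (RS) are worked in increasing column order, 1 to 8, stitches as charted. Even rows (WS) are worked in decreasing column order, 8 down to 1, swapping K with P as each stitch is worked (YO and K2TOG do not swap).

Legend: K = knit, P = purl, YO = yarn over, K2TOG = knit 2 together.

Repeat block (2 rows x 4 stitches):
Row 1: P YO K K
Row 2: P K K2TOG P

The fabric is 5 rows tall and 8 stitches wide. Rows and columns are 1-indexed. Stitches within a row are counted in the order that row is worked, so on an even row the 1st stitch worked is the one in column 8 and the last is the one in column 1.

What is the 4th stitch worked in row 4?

For row 4: chart row = ((4-1) mod 2) + 1 = 2; this is a WS (even) row.
Chart row 2 tiled across columns 1-8: P K K2TOG P P K K2TOG P
Wrong side: read the tiled row from column 8 down to 1 and exchange K with P (leave YO, K2TOG).
Row 4 as worked: K K2TOG P K K K2TOG P K
Counting 4 along the worked row gives K.

Stitch:
K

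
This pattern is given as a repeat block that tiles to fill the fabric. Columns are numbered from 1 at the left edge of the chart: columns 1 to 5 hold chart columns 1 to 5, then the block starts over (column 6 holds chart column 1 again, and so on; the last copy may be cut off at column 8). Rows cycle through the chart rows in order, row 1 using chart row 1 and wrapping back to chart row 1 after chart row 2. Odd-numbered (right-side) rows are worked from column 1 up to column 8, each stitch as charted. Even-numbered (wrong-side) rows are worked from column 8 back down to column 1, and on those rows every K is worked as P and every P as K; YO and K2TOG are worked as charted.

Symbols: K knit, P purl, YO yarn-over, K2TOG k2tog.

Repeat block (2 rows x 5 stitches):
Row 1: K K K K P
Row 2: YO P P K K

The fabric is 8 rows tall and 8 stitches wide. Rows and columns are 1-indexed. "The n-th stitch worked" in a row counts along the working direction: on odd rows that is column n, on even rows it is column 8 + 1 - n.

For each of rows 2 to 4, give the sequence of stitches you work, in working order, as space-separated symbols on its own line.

Row 2: chart row 2, WS - tiled (columns 1-8): YO P P K K YO P P; work from column 8 back to 1 with K<->P swapped.
Row 3: chart row 1, RS - tile across columns 1-8 and work as-is.
Row 4: chart row 2, WS - tiled (columns 1-8): YO P P K K YO P P; work from column 8 back to 1 with K<->P swapped.

Rows as worked:
K K YO P P K K YO
K K K K P K K K
K K YO P P K K YO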